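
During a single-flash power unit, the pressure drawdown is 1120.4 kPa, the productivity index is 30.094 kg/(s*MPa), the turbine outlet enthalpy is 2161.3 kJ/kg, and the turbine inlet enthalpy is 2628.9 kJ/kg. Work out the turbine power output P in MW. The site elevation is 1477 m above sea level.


Step 1: mdot = PI * dP / 1000 = 30.094 * 1120.4 / 1000 = 33.71732 kg/s
Step 2: P = mdot*(h_in - h_out)/1000 = 33.71732*(2628.9 - 2161.3)/1000 = 15.766 MW
P = 15.766 MW


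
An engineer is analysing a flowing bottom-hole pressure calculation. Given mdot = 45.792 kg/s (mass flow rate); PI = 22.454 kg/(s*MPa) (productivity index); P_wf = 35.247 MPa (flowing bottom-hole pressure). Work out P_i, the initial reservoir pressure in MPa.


P_i = P_wf + mdot / PI
P_i = 35.247 + 45.792 / 22.454
P_i = 37.286 MPa


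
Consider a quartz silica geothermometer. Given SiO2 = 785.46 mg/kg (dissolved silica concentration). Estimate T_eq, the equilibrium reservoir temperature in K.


T_eq = 1309 / (5.19 - log10(SiO2)) - 273.15
T_eq = 1309 / (5.19 - log10(785.46)) - 273.15
T_eq = 297.2512 deg C
Convert to K: 297.2512 + 273.15 = 570.40 K
T_eq = 570.40 K


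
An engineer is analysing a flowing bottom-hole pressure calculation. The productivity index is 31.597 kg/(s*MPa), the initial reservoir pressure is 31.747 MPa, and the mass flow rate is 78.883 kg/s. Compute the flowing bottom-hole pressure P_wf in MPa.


P_wf = P_i - mdot / PI
P_wf = 31.747 - 78.883 / 31.597
P_wf = 29.250 MPa


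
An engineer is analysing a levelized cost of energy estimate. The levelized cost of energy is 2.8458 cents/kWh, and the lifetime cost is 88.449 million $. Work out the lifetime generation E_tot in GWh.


E_tot = C_tot / LCOE * 100
E_tot = 88.449 / 2.8458 * 100
E_tot = 3108.1 GWh


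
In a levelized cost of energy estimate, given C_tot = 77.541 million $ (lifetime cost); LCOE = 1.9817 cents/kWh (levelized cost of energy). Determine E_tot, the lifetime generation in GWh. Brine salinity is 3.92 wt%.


E_tot = C_tot / LCOE * 100
E_tot = 77.541 / 1.9817 * 100
E_tot = 3912.9 GWh


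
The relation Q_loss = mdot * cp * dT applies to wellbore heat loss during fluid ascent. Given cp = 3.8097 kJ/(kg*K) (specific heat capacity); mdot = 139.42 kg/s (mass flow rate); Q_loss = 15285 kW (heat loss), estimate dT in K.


dT = Q_loss / (mdot * cp)
dT = 15285 / (139.42 * 3.8097)
dT = 28.777 K


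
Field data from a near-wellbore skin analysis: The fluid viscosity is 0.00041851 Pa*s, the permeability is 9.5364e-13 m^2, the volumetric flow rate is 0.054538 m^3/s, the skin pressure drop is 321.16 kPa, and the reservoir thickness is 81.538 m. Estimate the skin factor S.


S = dP_s * 1000 * 2*pi*k*hr / (q*mu)
S = 321.16 * 1000 * 2*pi*9.5364e-13*81.538 / (0.054538*0.00041851)
S = 6.8745


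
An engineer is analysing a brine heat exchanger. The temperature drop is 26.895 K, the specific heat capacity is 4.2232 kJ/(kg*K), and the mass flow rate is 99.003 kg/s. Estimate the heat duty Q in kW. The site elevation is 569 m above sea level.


Q = mdot * cp * dT / 1000
Q = 99.003 * 4.2232 * 26.895 / 1000
Q = 11.24505 MW
Convert: 11.24505 MW * 1000.0 = 11245 kW
Q = 11245 kW


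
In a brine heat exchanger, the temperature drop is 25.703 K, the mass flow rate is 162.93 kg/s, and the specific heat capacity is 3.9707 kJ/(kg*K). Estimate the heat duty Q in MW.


Q = mdot * cp * dT / 1000
Q = 162.93 * 3.9707 * 25.703 / 1000
Q = 16.628 MW


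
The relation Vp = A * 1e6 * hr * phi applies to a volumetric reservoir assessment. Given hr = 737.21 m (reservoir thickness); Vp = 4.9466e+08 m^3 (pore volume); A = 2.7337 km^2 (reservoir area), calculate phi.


phi = Vp / (A * 1e6 * hr)
phi = 4.9466e+08 / (2.7337 * 1e6 * 737.21)
phi = 0.24545


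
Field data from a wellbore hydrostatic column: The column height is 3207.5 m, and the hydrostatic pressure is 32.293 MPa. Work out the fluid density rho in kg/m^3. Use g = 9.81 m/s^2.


rho = P * 1e6 / (g * h)
rho = 32.293 * 1e6 / (9.81 * 3207.5)
rho = 1026.3 kg/m^3


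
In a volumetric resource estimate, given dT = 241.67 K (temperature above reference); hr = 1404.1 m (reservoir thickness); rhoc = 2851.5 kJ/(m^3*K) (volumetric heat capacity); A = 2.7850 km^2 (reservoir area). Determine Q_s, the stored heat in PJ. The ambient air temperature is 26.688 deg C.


Step 1: Vr = A*1e6*hr = 2.785*1e6*1404.1 = 3.910418e+09 m^3
Step 2: Q_s = Vr*rhoc*dT/1e12 = 3.910418e+09*2851.5*241.67/1e12 = 2694.8 PJ
Q_s = 2694.8 PJ


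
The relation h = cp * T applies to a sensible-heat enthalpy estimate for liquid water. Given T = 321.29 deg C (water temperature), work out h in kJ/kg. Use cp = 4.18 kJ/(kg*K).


h = cp * T
h = 4.18 * 321.29
h = 1343.0 kJ/kg


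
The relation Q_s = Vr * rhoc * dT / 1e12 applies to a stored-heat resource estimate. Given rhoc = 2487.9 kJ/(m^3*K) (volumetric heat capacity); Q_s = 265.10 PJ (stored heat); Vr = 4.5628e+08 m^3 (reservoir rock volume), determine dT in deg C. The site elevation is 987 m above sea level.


dT = Q_s * 1e12 / (Vr * rhoc)
dT = 265.10 * 1e12 / (4.5628e+08 * 2487.9)
dT = 233.5314 K
Convert (temperature difference, 1 K = 1 deg C): 233.5314 K = 233.5314 deg C
dT = 233.53 deg C


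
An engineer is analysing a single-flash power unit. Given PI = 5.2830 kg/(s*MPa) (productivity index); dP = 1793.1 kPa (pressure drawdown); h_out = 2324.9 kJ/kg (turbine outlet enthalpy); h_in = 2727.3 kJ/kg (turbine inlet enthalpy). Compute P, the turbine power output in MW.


Step 1: mdot = PI * dP / 1000 = 5.283 * 1793.1 / 1000 = 9.472947 kg/s
Step 2: P = mdot*(h_in - h_out)/1000 = 9.472947*(2727.3 - 2324.9)/1000 = 3.8119 MW
P = 3.8119 MW


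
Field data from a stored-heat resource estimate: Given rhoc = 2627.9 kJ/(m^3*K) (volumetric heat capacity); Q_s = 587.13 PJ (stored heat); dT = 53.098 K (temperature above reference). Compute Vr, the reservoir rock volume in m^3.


Vr = Q_s * 1e12 / (rhoc * dT)
Vr = 587.13 * 1e12 / (2627.9 * 53.098)
Vr = 4.2077e+09 m^3


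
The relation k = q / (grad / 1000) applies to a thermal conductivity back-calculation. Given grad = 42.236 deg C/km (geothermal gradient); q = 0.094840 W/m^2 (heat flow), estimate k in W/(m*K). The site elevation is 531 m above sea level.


k = q / (grad / 1000)
k = 0.094840 / (42.236 / 1000)
k = 2.2455 W/(m*K)


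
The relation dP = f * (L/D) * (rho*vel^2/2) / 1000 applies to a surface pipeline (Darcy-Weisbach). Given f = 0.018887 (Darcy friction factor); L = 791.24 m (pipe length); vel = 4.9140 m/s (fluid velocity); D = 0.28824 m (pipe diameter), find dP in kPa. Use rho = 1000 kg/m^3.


dP = f * (L/D) * (rho*vel^2/2) / 1000
dP = 0.018887 * (791.24/0.28824) * (1000*4.9140^2/2) / 1000
dP = 625.98 kPa


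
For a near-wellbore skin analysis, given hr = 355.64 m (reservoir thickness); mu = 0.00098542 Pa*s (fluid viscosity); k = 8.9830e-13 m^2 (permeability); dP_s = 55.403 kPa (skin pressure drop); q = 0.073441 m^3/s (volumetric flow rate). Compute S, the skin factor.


S = dP_s * 1000 * 2*pi*k*hr / (q*mu)
S = 55.403 * 1000 * 2*pi*8.9830e-13*355.64 / (0.073441*0.00098542)
S = 1.5367


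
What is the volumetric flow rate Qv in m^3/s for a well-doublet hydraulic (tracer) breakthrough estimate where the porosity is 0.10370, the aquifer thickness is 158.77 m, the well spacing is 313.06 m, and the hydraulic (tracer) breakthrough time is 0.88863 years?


Qv = pi*hr*phi*L^2 / (3*t_bt*365.25*86400)
Qv = pi*158.77*0.10370*313.06^2 / (3*0.88863*365.25*86400)
Qv = 0.060257 m^3/s


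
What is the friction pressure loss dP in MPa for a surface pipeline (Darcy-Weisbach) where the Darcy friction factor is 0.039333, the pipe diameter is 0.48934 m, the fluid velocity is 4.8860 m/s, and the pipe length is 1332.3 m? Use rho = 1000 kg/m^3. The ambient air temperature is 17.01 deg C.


dP = f * (L/D) * (rho*vel^2/2) / 1000
dP = 0.039333 * (1332.3/0.48934) * (1000*4.8860^2/2) / 1000
dP = 1278.278 kPa
Convert: 1278.278 kPa * 0.001 = 1.2783 MPa
dP = 1.2783 MPa


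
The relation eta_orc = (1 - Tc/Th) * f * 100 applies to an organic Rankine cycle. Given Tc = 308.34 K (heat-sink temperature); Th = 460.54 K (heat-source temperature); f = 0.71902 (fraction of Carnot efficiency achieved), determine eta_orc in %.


eta_orc = (1 - Tc/Th) * f * 100
eta_orc = (1 - 308.34/460.54) * 0.71902 * 100
eta_orc = 23.762 %


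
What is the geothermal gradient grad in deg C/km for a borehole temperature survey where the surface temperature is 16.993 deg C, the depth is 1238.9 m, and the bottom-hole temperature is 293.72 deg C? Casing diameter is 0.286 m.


grad = (T_d - T_surf) / d * 1000
grad = (293.72 - 16.993) / 1238.9 * 1000
grad = 223.37 deg C/km


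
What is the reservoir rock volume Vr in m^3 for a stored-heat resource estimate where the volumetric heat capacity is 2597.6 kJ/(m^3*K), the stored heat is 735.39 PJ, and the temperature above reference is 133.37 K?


Vr = Q_s * 1e12 / (rhoc * dT)
Vr = 735.39 * 1e12 / (2597.6 * 133.37)
Vr = 2.1227e+09 m^3


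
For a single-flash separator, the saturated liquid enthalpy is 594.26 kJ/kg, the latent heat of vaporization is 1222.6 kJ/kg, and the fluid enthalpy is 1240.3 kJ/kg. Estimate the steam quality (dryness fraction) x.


x = (h - hf) / hfg
x = (1240.3 - 594.26) / 1222.6
x = 0.52841


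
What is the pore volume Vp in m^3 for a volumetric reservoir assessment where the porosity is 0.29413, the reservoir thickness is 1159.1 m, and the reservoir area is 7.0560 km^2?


Vp = A * 1e6 * hr * phi
Vp = 7.0560 * 1e6 * 1159.1 * 0.29413
Vp = 2.4056e+09 m^3


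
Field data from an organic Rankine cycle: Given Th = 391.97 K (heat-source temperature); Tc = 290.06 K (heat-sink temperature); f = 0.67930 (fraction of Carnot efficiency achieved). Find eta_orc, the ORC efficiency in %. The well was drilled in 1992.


eta_orc = (1 - Tc/Th) * f * 100
eta_orc = (1 - 290.06/391.97) * 0.67930 * 100
eta_orc = 17.661 %


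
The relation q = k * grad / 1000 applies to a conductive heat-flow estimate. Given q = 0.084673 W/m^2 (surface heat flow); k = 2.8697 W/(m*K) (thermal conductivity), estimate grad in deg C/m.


grad = q * 1000 / k
grad = 0.084673 * 1000 / 2.8697
grad = 29.50587 deg C/km
Convert: 29.50587 deg C/km * 0.001 = 0.029506 deg C/m
grad = 0.029506 deg C/m


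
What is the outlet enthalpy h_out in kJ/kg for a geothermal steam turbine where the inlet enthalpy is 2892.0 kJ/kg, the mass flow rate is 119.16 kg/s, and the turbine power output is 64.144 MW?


h_out = h_in - P * 1000 / mdot
h_out = 2892.0 - 64.144 * 1000 / 119.16
h_out = 2353.7 kJ/kg


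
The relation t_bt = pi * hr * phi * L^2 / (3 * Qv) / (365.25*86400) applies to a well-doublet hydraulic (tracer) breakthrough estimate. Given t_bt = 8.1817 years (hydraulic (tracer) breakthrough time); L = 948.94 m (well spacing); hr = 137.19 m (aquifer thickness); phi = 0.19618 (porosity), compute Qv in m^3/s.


Qv = pi*hr*phi*L^2 / (3*t_bt*365.25*86400)
Qv = pi*137.19*0.19618*948.94^2 / (3*8.1817*365.25*86400)
Qv = 0.098296 m^3/s


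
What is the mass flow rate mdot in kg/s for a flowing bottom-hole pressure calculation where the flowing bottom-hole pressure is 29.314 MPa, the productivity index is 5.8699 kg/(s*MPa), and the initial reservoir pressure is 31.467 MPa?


mdot = (P_i - P_wf) * PI
mdot = (31.467 - 29.314) * 5.8699
mdot = 12.638 kg/s


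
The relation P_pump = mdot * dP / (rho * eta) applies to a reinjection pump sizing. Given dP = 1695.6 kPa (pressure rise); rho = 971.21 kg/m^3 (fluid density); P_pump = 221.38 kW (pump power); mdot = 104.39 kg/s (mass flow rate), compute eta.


eta = mdot * dP / (rho * P_pump)
eta = 104.39 * 1695.6 / (971.21 * 221.38)
eta = 0.82325


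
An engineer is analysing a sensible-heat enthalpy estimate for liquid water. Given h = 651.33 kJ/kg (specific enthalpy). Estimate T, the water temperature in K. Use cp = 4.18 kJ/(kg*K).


T = h / cp
T = 651.33 / 4.18
T = 155.8206 deg C
Convert to K: 155.8206 + 273.15 = 428.97 K
T = 428.97 K


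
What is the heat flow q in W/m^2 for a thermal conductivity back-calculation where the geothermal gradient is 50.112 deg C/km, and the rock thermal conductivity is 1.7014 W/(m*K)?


q = k * grad / 1000
q = 1.7014 * 50.112 / 1000
q = 0.085261 W/m^2


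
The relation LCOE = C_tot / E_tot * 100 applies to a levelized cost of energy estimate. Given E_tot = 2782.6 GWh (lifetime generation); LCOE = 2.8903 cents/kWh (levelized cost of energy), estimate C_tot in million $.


C_tot = LCOE / 100 * E_tot
C_tot = 2.8903 / 100 * 2782.6
C_tot = 80.425 million $


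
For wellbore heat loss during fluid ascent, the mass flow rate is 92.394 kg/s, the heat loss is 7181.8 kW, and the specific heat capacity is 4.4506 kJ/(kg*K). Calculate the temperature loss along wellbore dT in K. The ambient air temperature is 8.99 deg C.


dT = Q_loss / (mdot * cp)
dT = 7181.8 / (92.394 * 4.4506)
dT = 17.465 K


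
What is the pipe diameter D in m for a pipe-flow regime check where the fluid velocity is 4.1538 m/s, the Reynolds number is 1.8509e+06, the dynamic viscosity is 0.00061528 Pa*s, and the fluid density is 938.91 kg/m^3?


D = Re * mu / (rho * vel)
D = 1.8509e+06 * 0.00061528 / (938.91 * 4.1538)
D = 0.29200 m


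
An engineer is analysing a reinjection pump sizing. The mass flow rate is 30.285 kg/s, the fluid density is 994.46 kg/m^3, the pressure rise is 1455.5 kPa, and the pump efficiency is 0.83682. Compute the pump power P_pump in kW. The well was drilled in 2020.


P_pump = mdot * dP / (rho * eta)
P_pump = 30.285 * 1455.5 / (994.46 * 0.83682)
P_pump = 52.969 kW


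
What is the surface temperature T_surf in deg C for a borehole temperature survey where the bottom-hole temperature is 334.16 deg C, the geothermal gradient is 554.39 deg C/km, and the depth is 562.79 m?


T_surf = T_d - grad * d / 1000
T_surf = 334.16 - 554.39 * 562.79 / 1000
T_surf = 22.155 deg C


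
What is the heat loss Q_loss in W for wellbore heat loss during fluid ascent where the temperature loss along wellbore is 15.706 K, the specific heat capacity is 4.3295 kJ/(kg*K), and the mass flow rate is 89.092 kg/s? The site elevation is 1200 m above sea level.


Q_loss = mdot * cp * dT
Q_loss = 89.092 * 4.3295 * 15.706
Q_loss = 6058.178 kW
Convert: 6058.178 kW * 1000.0 = 6.0582e+06 W
Q_loss = 6.0582e+06 W


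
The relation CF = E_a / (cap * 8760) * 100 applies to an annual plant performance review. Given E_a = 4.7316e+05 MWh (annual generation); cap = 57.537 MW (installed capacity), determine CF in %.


CF = E_a / (cap * 8760) * 100
CF = 4.7316e+05 / (57.537 * 8760) * 100
CF = 93.876 %


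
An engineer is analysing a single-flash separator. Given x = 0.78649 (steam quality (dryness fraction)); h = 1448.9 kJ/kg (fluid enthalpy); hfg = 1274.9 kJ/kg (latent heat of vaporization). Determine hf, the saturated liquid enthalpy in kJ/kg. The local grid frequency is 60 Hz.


hf = h - x * hfg
hf = 1448.9 - 0.78649 * 1274.9
hf = 446.20 kJ/kg


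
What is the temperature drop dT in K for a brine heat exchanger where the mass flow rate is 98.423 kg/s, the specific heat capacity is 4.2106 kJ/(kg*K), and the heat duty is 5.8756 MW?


dT = Q * 1000 / (mdot * cp)
dT = 5.8756 * 1000 / (98.423 * 4.2106)
dT = 14.178 K


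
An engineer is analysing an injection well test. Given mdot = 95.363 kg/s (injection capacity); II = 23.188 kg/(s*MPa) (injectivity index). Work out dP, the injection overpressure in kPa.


dP = mdot * 1000 / II
dP = 95.363 * 1000 / 23.188
dP = 4112.6 kPa


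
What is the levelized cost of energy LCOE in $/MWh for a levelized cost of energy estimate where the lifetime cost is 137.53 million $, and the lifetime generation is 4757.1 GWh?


LCOE = C_tot / E_tot * 100
LCOE = 137.53 / 4757.1 * 100
LCOE = 2.891047 cents/kWh
Convert: 2.891047 cents/kWh * 10.0 = 28.910 $/MWh
LCOE = 28.910 $/MWh


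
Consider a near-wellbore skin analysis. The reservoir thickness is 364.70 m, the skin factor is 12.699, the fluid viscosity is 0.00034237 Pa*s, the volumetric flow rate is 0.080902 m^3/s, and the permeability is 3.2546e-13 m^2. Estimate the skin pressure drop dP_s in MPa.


dP_s = S * q * mu / (2*pi*k*hr) / 1000
dP_s = 12.699 * 0.080902 * 0.00034237 / (2*pi*3.2546e-13*364.70) / 1000
dP_s = 471.6407 kPa
Convert: 471.6407 kPa * 0.001 = 0.47164 MPa
dP_s = 0.47164 MPa


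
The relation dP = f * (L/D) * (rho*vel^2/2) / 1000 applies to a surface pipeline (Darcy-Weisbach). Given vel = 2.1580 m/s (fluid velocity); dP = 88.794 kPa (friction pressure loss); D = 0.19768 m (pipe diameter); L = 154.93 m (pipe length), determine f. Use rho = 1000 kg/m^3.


f = dP*1000 / ((L/D)*(rho*vel^2/2))
f = 88.794*1000 / ((154.93/0.19768)*(1000*2.1580^2/2))
f = 0.048656


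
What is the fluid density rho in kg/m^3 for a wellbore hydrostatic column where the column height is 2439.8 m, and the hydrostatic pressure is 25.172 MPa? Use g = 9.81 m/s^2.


rho = P * 1e6 / (g * h)
rho = 25.172 * 1e6 / (9.81 * 2439.8)
rho = 1051.7 kg/m^3


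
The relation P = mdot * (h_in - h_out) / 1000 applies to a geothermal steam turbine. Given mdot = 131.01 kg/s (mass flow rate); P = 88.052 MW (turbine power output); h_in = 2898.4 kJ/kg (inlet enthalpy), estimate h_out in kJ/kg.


h_out = h_in - P * 1000 / mdot
h_out = 2898.4 - 88.052 * 1000 / 131.01
h_out = 2226.3 kJ/kg


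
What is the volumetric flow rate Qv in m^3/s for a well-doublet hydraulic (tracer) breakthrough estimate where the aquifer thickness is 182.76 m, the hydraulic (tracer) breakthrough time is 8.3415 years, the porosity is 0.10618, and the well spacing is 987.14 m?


Qv = pi*hr*phi*L^2 / (3*t_bt*365.25*86400)
Qv = pi*182.76*0.10618*987.14^2 / (3*8.3415*365.25*86400)
Qv = 0.075225 m^3/s


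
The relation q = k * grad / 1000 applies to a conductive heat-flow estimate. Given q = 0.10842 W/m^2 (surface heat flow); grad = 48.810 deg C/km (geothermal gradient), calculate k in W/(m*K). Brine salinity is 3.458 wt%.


k = q * 1000 / grad
k = 0.10842 * 1000 / 48.810
k = 2.2213 W/(m*K)


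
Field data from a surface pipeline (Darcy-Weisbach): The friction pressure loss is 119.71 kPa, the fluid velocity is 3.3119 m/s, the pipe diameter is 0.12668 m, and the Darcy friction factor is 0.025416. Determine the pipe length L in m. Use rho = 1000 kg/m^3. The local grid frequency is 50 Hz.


L = dP*1000*D / (f*rho*vel^2/2)
L = 119.71*1000*0.12668 / (0.025416*1000*3.3119^2/2)
L = 108.79 m


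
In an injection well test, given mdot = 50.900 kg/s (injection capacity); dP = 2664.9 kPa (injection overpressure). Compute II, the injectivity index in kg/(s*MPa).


II = mdot * 1000 / dP
II = 50.900 * 1000 / 2664.9
II = 19.100 kg/(s*MPa)


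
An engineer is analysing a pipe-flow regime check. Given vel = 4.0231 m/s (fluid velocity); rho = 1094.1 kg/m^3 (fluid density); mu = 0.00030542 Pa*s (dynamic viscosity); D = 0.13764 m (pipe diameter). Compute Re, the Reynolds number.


Re = rho * vel * D / mu
Re = 1094.1 * 4.0231 * 0.13764 / 0.00030542
Re = 1.9836e+06


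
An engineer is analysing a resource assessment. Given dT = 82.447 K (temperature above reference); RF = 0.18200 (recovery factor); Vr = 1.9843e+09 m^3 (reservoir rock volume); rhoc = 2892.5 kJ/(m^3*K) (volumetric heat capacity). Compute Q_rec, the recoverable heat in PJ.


Step 1: Q_s = Vr*rhoc*dT/1e12 = 1.9843e+09*2892.5*82.447/1e12 = 473.2118 PJ
Step 2: Q_rec = Q_s * RF = 473.2118 * 0.182 = 86.125 PJ
Q_rec = 86.125 PJ


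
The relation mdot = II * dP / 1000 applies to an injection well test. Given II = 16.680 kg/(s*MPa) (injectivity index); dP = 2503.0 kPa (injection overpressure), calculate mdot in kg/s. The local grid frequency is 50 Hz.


mdot = II * dP / 1000
mdot = 16.680 * 2503.0 / 1000
mdot = 41.750 kg/s


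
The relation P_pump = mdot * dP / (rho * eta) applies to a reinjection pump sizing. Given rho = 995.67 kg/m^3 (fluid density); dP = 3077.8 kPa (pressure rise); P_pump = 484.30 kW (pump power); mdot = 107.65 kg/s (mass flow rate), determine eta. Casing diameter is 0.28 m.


eta = mdot * dP / (rho * P_pump)
eta = 107.65 * 3077.8 / (995.67 * 484.30)
eta = 0.68711


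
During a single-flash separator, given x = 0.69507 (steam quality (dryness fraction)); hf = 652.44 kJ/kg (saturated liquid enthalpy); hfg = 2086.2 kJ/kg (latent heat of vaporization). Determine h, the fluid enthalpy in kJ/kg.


h = hf + x * hfg
h = 652.44 + 0.69507 * 2086.2
h = 2102.5 kJ/kg


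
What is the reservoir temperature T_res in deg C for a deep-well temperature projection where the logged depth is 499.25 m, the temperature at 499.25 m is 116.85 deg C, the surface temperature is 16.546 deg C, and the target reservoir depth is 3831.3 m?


Step 1: grad = (T_d1 - T_surf)/d1 * 1000 = (116.85 - 16.546)/499.25 * 1000 = 200.9094 deg C/km
Step 2: T_res = T_surf + grad*d2/1000 = 16.546 + 200.9094*3831.3/1000 = 786.29 deg C
T_res = 786.29 deg C


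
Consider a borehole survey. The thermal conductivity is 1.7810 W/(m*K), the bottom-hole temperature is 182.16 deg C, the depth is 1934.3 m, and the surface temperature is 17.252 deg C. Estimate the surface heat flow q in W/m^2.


Step 1: grad = (T_d - T_surf)/d * 1000 = (182.16 - 17.252)/1934.3 * 1000 = 85.25461 deg C/km
Step 2: q = k * grad / 1000 = 1.781 * 85.25461 / 1000 = 0.15184 W/m^2
q = 0.15184 W/m^2


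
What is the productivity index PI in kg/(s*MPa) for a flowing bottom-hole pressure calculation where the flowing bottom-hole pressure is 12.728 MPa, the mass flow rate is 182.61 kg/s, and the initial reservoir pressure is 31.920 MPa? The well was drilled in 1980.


PI = mdot / (P_i - P_wf)
PI = 182.61 / (31.920 - 12.728)
PI = 9.5149 kg/(s*MPa)


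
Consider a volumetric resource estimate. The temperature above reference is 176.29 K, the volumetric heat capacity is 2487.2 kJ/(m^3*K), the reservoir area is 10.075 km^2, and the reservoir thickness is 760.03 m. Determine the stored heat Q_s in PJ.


Step 1: Vr = A*1e6*hr = 10.075*1e6*760.03 = 7.657302e+09 m^3
Step 2: Q_s = Vr*rhoc*dT/1e12 = 7.657302e+09*2487.2*176.29/1e12 = 3357.5 PJ
Q_s = 3357.5 PJ


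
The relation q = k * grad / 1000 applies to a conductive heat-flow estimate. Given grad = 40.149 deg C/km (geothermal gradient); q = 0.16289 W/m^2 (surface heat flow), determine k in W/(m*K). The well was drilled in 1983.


k = q * 1000 / grad
k = 0.16289 * 1000 / 40.149
k = 4.0571 W/(m*K)


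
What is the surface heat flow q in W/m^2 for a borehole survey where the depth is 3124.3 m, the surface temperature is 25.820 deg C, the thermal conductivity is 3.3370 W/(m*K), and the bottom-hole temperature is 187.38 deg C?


Step 1: grad = (T_d - T_surf)/d * 1000 = (187.38 - 25.82)/3124.3 * 1000 = 51.71078 deg C/km
Step 2: q = k * grad / 1000 = 3.337 * 51.71078 / 1000 = 0.17256 W/m^2
q = 0.17256 W/m^2


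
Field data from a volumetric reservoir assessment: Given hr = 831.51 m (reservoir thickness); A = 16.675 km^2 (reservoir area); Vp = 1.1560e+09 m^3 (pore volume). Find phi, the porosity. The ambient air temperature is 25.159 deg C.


phi = Vp / (A * 1e6 * hr)
phi = 1.1560e+09 / (16.675 * 1e6 * 831.51)
phi = 0.083373


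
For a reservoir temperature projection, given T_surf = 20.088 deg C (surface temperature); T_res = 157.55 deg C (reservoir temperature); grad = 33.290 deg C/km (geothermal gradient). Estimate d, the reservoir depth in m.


d = (T_res - T_surf) / grad * 1000
d = (157.55 - 20.088) / 33.290 * 1000
d = 4129.2 m


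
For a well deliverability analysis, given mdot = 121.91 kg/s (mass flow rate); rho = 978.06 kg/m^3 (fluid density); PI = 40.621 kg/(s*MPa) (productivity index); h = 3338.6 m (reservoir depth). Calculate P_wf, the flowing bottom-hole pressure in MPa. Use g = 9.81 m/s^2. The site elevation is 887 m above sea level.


Step 1: P_i = rho*g*h/1e6 = 978.06*9.81*3338.6/1e6 = 32.03309 MPa
Step 2: P_wf = P_i - mdot/PI = 32.03309 - 121.91/40.621 = 29.032 MPa
P_wf = 29.032 MPa


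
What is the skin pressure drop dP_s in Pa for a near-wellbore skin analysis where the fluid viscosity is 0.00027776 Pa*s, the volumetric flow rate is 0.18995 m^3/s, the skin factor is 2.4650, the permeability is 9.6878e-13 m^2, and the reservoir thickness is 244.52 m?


dP_s = S * q * mu / (2*pi*k*hr) / 1000
dP_s = 2.4650 * 0.18995 * 0.00027776 / (2*pi*9.6878e-13*244.52) / 1000
dP_s = 87.37889 kPa
Convert: 87.37889 kPa * 1000.0 = 87379 Pa
dP_s = 87379 Pa


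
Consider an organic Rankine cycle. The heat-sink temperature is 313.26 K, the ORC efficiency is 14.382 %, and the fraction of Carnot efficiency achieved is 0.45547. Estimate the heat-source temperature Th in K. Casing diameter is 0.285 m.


Th = Tc / (1 - (eta_orc/100)/f)
Th = 313.26 / (1 - (14.382/100)/0.45547)
Th = 457.82 K


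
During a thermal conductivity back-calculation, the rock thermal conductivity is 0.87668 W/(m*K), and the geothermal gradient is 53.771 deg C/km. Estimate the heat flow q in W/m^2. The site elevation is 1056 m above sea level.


q = k * grad / 1000
q = 0.87668 * 53.771 / 1000
q = 0.047140 W/m^2


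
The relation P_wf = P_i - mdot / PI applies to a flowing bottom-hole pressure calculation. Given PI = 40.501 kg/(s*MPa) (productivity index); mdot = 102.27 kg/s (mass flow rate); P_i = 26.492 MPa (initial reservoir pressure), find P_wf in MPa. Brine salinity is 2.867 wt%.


P_wf = P_i - mdot / PI
P_wf = 26.492 - 102.27 / 40.501
P_wf = 23.967 MPa


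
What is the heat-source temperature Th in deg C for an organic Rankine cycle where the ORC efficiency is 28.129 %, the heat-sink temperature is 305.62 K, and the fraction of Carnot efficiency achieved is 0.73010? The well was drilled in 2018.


Th = Tc / (1 - (eta_orc/100)/f)
Th = 305.62 / (1 - (28.129/100)/0.73010)
Th = 497.1662 K
Convert to deg C: 497.1662 - 273.15 = 224.02 deg C
Th = 224.02 deg C


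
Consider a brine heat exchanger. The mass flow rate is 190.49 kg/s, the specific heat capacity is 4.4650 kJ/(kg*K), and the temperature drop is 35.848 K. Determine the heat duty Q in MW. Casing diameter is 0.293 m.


Q = mdot * cp * dT / 1000
Q = 190.49 * 4.4650 * 35.848 / 1000
Q = 30.490 MW


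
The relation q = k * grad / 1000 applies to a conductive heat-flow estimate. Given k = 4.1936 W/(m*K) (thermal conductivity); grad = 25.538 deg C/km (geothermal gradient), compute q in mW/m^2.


q = k * grad / 1000
q = 4.1936 * 25.538 / 1000
q = 0.1070962 W/m^2
Convert: 0.1070962 W/m^2 * 1000.0 = 107.10 mW/m^2
q = 107.10 mW/m^2


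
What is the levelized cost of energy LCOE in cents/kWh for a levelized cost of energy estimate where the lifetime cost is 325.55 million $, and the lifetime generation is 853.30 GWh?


LCOE = C_tot / E_tot * 100
LCOE = 325.55 / 853.30 * 100
LCOE = 38.152 cents/kWh


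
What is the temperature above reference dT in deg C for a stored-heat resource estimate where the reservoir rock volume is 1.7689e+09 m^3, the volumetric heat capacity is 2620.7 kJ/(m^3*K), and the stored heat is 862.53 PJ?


dT = Q_s * 1e12 / (Vr * rhoc)
dT = 862.53 * 1e12 / (1.7689e+09 * 2620.7)
dT = 186.0603 K
Convert (temperature difference, 1 K = 1 deg C): 186.0603 K = 186.0603 deg C
dT = 186.06 deg C


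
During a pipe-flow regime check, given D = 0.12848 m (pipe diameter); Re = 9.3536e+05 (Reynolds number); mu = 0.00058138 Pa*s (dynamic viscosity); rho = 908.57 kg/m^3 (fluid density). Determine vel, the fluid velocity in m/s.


vel = Re * mu / (rho * D)
vel = 9.3536e+05 * 0.00058138 / (908.57 * 0.12848)
vel = 4.6585 m/s


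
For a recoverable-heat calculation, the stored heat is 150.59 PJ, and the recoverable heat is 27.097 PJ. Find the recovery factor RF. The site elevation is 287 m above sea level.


RF = Q_rec / Q_s
RF = 27.097 / 150.59
RF = 0.17994


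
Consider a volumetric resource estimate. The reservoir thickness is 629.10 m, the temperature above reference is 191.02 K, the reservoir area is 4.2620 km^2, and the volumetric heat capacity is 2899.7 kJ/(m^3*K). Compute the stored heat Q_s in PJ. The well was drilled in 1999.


Step 1: Vr = A*1e6*hr = 4.262*1e6*629.1 = 2.681224e+09 m^3
Step 2: Q_s = Vr*rhoc*dT/1e12 = 2.681224e+09*2899.7*191.02/1e12 = 1485.1 PJ
Q_s = 1485.1 PJ


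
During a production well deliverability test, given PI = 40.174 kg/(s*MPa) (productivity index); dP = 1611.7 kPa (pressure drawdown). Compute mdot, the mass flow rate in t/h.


mdot = PI * dP / 1000
mdot = 40.174 * 1611.7 / 1000
mdot = 64.74844 kg/s
Convert: 64.74844 kg/s * 3.6 = 233.09 t/h
mdot = 233.09 t/h


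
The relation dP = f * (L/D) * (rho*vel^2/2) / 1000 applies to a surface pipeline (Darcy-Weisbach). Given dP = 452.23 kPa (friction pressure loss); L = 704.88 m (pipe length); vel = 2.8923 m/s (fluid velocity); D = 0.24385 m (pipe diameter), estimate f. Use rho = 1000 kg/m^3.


f = dP*1000 / ((L/D)*(rho*vel^2/2))
f = 452.23*1000 / ((704.88/0.24385)*(1000*2.8923^2/2))
f = 0.037403


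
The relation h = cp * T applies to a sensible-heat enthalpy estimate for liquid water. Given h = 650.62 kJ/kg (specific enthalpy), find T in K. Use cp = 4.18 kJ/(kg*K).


T = h / cp
T = 650.62 / 4.18
T = 155.6507 deg C
Convert to K: 155.6507 + 273.15 = 428.80 K
T = 428.80 K


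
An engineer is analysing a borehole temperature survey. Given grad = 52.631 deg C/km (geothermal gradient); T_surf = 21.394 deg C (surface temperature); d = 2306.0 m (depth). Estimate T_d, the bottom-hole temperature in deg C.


T_d = T_surf + grad * d / 1000
T_d = 21.394 + 52.631 * 2306.0 / 1000
T_d = 142.76 deg C


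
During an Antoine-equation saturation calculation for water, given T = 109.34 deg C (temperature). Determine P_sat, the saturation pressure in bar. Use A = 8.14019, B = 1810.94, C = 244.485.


P_sat = 10^(A - B/(C + T)) / 760 * 0.101325
P_sat = 10^(8.14019 - 1810.94/(244.485 + 109.34)) / 760 * 0.101325
P_sat = 0.1402533 MPa
Convert: 0.1402533 MPa * 10.0 = 1.4025 bar
P_sat = 1.4025 bar


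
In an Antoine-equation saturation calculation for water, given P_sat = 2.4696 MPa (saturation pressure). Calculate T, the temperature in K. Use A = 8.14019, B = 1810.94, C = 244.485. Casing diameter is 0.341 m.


T = B / (A - log10(P_sat * 760 / 0.101325)) - C
T = 1810.94 / (8.14019 - log10(2.4696 * 760 / 0.101325)) - 244.485
T = 223.1601 deg C
Convert to K: 223.1601 + 273.15 = 496.31 K
T = 496.31 K


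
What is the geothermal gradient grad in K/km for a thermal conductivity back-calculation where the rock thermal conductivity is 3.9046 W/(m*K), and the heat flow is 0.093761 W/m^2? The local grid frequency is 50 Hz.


grad = q / k * 1000
grad = 0.093761 / 3.9046 * 1000
grad = 24.01296 deg C/km
Convert: 24.01296 deg C/km * 1.0 = 24.013 K/km
grad = 24.013 K/km


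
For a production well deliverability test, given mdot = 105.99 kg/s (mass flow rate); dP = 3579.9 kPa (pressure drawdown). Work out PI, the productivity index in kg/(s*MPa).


PI = mdot * 1000 / dP
PI = 105.99 * 1000 / 3579.9
PI = 29.607 kg/(s*MPa)


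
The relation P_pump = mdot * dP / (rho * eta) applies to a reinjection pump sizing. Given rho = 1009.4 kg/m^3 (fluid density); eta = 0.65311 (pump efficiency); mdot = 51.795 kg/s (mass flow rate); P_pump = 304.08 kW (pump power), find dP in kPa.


dP = P_pump * rho * eta / mdot
dP = 304.08 * 1009.4 * 0.65311 / 51.795
dP = 3870.3 kPa


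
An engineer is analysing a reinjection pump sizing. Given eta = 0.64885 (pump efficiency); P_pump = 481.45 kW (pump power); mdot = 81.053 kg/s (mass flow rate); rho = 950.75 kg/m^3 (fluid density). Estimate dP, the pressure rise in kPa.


dP = P_pump * rho * eta / mdot
dP = 481.45 * 950.75 * 0.64885 / 81.053
dP = 3664.3 kPa


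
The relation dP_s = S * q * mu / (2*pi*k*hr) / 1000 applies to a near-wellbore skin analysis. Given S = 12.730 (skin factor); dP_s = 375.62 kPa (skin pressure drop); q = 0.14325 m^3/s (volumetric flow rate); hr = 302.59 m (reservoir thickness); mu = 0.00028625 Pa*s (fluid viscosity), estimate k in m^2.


k = S*q*mu / (2*pi*dP_s*1000*hr)
k = 12.730*0.14325*0.00028625 / (2*pi*375.62*1000*302.59)
k = 7.3095e-13 m^2


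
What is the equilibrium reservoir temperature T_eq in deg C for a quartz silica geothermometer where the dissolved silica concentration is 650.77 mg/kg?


T_eq = 1309 / (5.19 - log10(SiO2)) - 273.15
T_eq = 1309 / (5.19 - log10(650.77)) - 273.15
T_eq = 277.64 deg C


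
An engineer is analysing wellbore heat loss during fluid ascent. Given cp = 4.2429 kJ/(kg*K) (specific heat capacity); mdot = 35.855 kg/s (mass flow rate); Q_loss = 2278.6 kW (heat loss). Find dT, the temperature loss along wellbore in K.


dT = Q_loss / (mdot * cp)
dT = 2278.6 / (35.855 * 4.2429)
dT = 14.978 K


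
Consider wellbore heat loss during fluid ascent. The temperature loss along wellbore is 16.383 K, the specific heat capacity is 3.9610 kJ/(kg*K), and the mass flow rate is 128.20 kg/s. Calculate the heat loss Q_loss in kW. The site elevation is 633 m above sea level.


Q_loss = mdot * cp * dT
Q_loss = 128.20 * 3.9610 * 16.383
Q_loss = 8319.3 kW


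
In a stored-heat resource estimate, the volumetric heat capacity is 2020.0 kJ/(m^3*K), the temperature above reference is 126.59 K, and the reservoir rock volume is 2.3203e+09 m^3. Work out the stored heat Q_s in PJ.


Q_s = Vr * rhoc * dT / 1e12
Q_s = 2.3203e+09 * 2020.0 * 126.59 / 1e12
Q_s = 593.33 PJ


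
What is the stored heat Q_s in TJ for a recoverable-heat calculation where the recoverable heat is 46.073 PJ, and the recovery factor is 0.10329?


Q_s = Q_rec / RF
Q_s = 46.073 / 0.10329
Q_s = 446.0548 PJ
Convert: 446.0548 PJ * 1000.0 = 4.4605e+05 TJ
Q_s = 4.4605e+05 TJ


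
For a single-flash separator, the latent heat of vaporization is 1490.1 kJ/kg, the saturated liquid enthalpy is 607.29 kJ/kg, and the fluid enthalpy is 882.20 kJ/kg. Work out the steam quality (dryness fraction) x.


x = (h - hf) / hfg
x = (882.20 - 607.29) / 1490.1
x = 0.18449


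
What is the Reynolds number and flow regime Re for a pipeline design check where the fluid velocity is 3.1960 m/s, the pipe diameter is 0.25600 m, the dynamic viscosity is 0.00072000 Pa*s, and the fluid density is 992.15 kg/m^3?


Step 1: Re = rho*vel*D/mu = 992.15*3.196*0.256/0.00072 = 1.1274e+06
Step 2: Re = 1.1274e+06 > 4000, so flow is turbulent.
Re = 1.1274e+06 (turbulent)


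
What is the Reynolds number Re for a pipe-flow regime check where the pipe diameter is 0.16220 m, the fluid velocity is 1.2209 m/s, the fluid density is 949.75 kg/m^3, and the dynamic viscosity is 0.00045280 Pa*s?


Re = rho * vel * D / mu
Re = 949.75 * 1.2209 * 0.16220 / 0.00045280
Re = 4.1537e+05


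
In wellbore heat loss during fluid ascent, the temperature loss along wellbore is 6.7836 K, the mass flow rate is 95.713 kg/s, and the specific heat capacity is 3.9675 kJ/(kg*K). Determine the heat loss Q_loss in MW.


Q_loss = mdot * cp * dT
Q_loss = 95.713 * 3.9675 * 6.7836
Q_loss = 2576.013 kW
Convert: 2576.013 kW * 0.001 = 2.5760 MW
Q_loss = 2.5760 MW


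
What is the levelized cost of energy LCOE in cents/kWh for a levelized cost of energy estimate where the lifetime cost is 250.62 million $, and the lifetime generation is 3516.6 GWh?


LCOE = C_tot / E_tot * 100
LCOE = 250.62 / 3516.6 * 100
LCOE = 7.1268 cents/kWh


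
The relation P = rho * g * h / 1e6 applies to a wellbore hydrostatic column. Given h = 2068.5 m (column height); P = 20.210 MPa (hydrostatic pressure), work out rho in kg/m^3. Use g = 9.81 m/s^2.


rho = P * 1e6 / (g * h)
rho = 20.210 * 1e6 / (9.81 * 2068.5)
rho = 995.96 kg/m^3


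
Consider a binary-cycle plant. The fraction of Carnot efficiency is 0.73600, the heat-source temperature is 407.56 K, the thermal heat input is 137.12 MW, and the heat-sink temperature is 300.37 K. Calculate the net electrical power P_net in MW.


Step 1: eta = (1 - Tc/Th)*f = (1 - 300.37/407.56)*0.736 = 0.1935711
Step 2: P_net = eta * Q_in = 0.1935711 * 137.12 = 26.542 MW
P_net = 26.542 MW


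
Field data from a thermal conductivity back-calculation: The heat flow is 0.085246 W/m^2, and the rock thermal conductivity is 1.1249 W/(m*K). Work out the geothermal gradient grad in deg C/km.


grad = q / k * 1000
grad = 0.085246 / 1.1249 * 1000
grad = 75.781 deg C/km


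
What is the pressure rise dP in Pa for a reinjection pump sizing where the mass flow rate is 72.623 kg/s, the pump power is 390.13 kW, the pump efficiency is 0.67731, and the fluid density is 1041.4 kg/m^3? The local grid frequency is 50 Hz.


dP = P_pump * rho * eta / mdot
dP = 390.13 * 1041.4 * 0.67731 / 72.623
dP = 3789.136 kPa
Convert: 3789.136 kPa * 1000.0 = 3.7891e+06 Pa
dP = 3.7891e+06 Pa


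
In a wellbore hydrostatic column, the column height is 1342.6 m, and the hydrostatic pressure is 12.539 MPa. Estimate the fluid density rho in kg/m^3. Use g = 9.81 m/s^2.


rho = P * 1e6 / (g * h)
rho = 12.539 * 1e6 / (9.81 * 1342.6)
rho = 952.02 kg/m^3


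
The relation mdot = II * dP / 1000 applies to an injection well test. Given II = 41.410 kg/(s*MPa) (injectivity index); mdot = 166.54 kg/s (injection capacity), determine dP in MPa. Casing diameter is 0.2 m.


dP = mdot * 1000 / II
dP = 166.54 * 1000 / 41.410
dP = 4021.734 kPa
Convert: 4021.734 kPa * 0.001 = 4.0217 MPa
dP = 4.0217 MPa


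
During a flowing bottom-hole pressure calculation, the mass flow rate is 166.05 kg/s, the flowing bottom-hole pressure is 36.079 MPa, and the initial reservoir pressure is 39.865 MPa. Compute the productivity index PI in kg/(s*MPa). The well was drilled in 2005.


PI = mdot / (P_i - P_wf)
PI = 166.05 / (39.865 - 36.079)
PI = 43.859 kg/(s*MPa)


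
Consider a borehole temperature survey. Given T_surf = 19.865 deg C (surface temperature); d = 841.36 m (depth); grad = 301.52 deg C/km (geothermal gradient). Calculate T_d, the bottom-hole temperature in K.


T_d = T_surf + grad * d / 1000
T_d = 19.865 + 301.52 * 841.36 / 1000
T_d = 273.5519 deg C
Convert to K: 273.5519 + 273.15 = 546.70 K
T_d = 546.70 K


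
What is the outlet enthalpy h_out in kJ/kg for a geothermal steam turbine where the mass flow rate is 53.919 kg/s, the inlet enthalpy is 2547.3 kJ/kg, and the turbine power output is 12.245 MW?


h_out = h_in - P * 1000 / mdot
h_out = 2547.3 - 12.245 * 1000 / 53.919
h_out = 2320.2 kJ/kg


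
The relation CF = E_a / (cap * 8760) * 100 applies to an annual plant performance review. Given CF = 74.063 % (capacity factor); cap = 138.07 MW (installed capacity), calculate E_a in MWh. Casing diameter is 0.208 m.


E_a = CF / 100 * cap * 8760
E_a = 74.063 / 100 * 138.07 * 8760
E_a = 8.9579e+05 MWh


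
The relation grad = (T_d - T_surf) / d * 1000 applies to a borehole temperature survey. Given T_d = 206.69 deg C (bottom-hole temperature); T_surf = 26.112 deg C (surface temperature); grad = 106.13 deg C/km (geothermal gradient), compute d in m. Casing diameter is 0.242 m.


d = (T_d - T_surf) / grad * 1000
d = (206.69 - 26.112) / 106.13 * 1000
d = 1701.5 m


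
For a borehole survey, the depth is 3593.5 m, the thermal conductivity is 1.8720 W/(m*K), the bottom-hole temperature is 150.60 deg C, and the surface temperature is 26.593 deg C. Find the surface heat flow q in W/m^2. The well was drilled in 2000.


Step 1: grad = (T_d - T_surf)/d * 1000 = (150.6 - 26.593)/3593.5 * 1000 = 34.50870 deg C/km
Step 2: q = k * grad / 1000 = 1.872 * 34.50870 / 1000 = 0.064600 W/m^2
q = 0.064600 W/m^2


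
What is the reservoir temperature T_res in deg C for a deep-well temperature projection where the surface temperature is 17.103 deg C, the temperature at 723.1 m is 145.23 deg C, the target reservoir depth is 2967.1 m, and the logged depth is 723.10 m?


Step 1: grad = (T_d1 - T_surf)/d1 * 1000 = (145.23 - 17.103)/723.1 * 1000 = 177.1913 deg C/km
Step 2: T_res = T_surf + grad*d2/1000 = 17.103 + 177.1913*2967.1/1000 = 542.85 deg C
T_res = 542.85 deg C


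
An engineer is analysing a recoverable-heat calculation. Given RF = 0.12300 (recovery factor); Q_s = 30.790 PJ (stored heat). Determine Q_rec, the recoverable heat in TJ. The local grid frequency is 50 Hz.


Q_rec = Q_s * RF
Q_rec = 30.790 * 0.12300
Q_rec = 3.787170 PJ
Convert: 3.787170 PJ * 1000.0 = 3787.2 TJ
Q_rec = 3787.2 TJ
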